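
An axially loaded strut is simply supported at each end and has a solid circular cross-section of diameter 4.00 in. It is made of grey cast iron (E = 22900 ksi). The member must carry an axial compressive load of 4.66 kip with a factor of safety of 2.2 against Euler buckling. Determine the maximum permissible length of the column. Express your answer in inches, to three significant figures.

I = πd⁴/64 = π×4.00⁴/64 = 12.57 in⁴
Required critical load P_cr = n·P = 2.2 × 4.66 = 10.25 kip = 1.025×10^4 lb
From P_cr = π²EI/(K·L)²:  L = (1/K)·√(π²EI/P_cr) = (1/1)·√(π²×2.29×10^7×12.57/1.025×10^4)
L = 526 in

L_max ≈ 526 in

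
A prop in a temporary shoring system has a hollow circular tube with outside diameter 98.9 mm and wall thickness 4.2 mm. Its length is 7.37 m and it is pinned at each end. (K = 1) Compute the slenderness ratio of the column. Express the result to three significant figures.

λ ≈ 220

Inner diameter d_i = 98.9 − 2×4.2 = 90.50 mm
I = π(d_o⁴ − d_i⁴)/64 = π(98.9⁴ − 90.50⁴)/64 = 1.404×10^6 mm⁴
A = 1.250×10^3 mm²;  r_min = √(I/A) = √(1.404×10^6/1.250×10^3) = 33.51 mm
L_e = K·L = 1 × 7.37 m = 7.370 m = 7370.0 mm
λ = L_e / r_min = 7370.0 / 33.51 = 220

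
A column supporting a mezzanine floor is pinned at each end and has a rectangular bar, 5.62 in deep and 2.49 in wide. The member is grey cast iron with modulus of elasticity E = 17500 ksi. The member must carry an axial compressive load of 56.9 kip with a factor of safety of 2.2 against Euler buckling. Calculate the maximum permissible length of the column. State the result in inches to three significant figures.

Buckling occurs about the weak axis: I_min = h·b³/12 with b = 2.49 in (the shorter side).
I_min = 5.62×2.49³/12 = 7.230 in⁴
Required critical load P_cr = n·P = 2.2 × 56.9 = 125.2 kip = 1.252×10^5 lb
From P_cr = π²EI/(K·L)²:  L = (1/K)·√(π²EI/P_cr) = (1/1)·√(π²×1.75×10^7×7.230/1.252×10^5)
L = 99.9 in

L_max ≈ 99.9 in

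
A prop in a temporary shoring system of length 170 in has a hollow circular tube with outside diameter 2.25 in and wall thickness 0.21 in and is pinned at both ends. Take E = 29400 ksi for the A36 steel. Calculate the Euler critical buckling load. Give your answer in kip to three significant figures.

Inner diameter d_i = 2.25 − 2×0.21 = 1.830 in
I = π(d_o⁴ − d_i⁴)/64 = π(2.25⁴ − 1.830⁴)/64 = 0.7075 in⁴
Effective length L_e = K·L = 1 × 170 = 170.0 in
P_cr = π²EI / L_e² = π² × 29400×10³ × 0.7075 / 170.0² = 7.104×10^3 lb

P_cr ≈ 7.10 kip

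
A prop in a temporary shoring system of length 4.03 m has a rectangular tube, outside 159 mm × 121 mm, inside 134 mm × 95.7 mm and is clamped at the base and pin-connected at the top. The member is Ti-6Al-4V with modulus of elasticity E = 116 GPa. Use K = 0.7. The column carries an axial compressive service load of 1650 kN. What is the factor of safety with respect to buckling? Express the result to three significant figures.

Weak-axis I_min = (h_o·b_o³ − h_i·b_i³)/12 with b_o = 121, b_i = 95.70 mm (shorter outer/inner sides).
I_min = (159×121³ − 134.0×95.70³)/12 = 1.369×10^7 mm⁴
I = 1.369×10^7 mm⁴ = 1.369×10^-5 m⁴
Effective length L_e = K·L = 0.7 × 4.03 = 2.821 m
P_cr = π²EI / L_e² = π² × 116×10⁹ × 1.369×10^-5 / 2.821² = 1.969×10^6 N
Factor of safety n = P_cr / P = 1968.9 / 1650 = 1.19

n ≈ 1.19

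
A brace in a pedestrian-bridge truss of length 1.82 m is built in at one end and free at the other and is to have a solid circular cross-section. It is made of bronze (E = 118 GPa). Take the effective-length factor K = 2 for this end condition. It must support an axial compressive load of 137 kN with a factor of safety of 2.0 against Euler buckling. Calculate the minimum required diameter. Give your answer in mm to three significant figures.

d ≈ 89.3 mm

Required P_cr = n·P = 2.0 × 137 = 274.0 kN
L_e = K·L = 2 × 1.82 = 3.640 m
Required I = P_cr·L_e²/(π²E) = 2.740×10^5 × 3.640² / (π² × 1.18×10^11) = 3.117×10^-6 m⁴
I_req = 3.117×10^6 mm⁴
Solid circle: I = πd⁴/64  ⇒  d = (64I/π)^(1/4) = (64×3.117×10^6/π)^(1/4) = 89.3 mm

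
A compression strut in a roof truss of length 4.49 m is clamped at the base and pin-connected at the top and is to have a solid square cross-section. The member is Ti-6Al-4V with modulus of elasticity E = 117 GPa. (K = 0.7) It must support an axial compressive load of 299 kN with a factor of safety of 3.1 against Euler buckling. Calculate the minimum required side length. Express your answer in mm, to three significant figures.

a ≈ 98.8 mm

Required P_cr = n·P = 3.1 × 299 = 926.9 kN
L_e = K·L = 0.7 × 4.49 = 3.143 m
Required I = P_cr·L_e²/(π²E) = 9.269×10^5 × 3.143² / (π² × 1.17×10^11) = 7.929×10^-6 m⁴
I_req = 7.929×10^6 mm⁴
Solid square: I = a⁴/12  ⇒  a = (12I)^(1/4) = (12×7.929×10^6)^(1/4) = 98.8 mm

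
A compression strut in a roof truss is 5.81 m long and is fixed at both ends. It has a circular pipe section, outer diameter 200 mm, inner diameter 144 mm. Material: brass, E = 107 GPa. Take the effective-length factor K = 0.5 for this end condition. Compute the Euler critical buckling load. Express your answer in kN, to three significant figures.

P_cr ≈ 7190 kN

d_o = 200 mm, d_i = 144 mm
I = π(d_o⁴ − d_i⁴)/64 = π(200⁴ − 144.0⁴)/64 = 5.743×10^7 mm⁴
I = 5.743×10^7 mm⁴ = 5.743×10^-5 m⁴
Effective length L_e = K·L = 0.5 × 5.81 = 2.905 m
P_cr = π²EI / L_e² = π² × 107×10⁹ × 5.743×10^-5 / 2.905² = 7.187×10^6 N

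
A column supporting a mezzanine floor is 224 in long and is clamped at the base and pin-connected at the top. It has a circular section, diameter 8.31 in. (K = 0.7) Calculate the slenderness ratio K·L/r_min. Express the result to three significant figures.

λ ≈ 75.5

For a solid circle r = d/4 = 8.31/4 = 2.078 in
L_e = K·L = 0.7 × 224 = 156.8 in
λ = L_e / r_min = 156.80 / 2.078 = 75.5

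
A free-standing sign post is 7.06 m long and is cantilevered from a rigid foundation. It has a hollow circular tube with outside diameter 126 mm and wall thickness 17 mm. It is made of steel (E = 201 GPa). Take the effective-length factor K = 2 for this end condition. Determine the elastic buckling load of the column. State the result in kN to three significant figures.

Inner diameter d_i = 126 − 2×17 = 92.00 mm
I = π(d_o⁴ − d_i⁴)/64 = π(126⁴ − 92.00⁴)/64 = 8.856×10^6 mm⁴
I = 8.856×10^6 mm⁴ = 8.856×10^-6 m⁴
Effective length L_e = K·L = 2 × 7.06 = 14.12 m
P_cr = π²EI / L_e² = π² × 201×10⁹ × 8.856×10^-6 / 14.12² = 8.812×10^4 N

P_cr ≈ 88.1 kN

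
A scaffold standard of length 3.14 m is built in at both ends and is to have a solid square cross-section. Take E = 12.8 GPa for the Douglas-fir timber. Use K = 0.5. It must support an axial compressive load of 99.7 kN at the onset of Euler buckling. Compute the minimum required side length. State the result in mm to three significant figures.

L_e = K·L = 0.5 × 3.14 = 1.570 m
Required I = P_cr·L_e²/(π²E) = 9.970×10^4 × 1.570² / (π² × 1.28×10^10) = 1.945×10^-6 m⁴
I_req = 1.945×10^6 mm⁴
Solid square: I = a⁴/12  ⇒  a = (12I)^(1/4) = (12×1.945×10^6)^(1/4) = 69.5 mm

a ≈ 69.5 mm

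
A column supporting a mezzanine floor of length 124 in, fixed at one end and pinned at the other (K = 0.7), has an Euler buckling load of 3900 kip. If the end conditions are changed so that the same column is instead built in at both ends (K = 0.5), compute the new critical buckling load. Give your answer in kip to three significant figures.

P_cr ≈ 7640 kip

P_cr ∝ 1/K², so P_cr,new = P_cr,old × (K_old/K_new)² = 3900 × (0.7/0.5)²
= 3900 × 1.960 = 7640 kip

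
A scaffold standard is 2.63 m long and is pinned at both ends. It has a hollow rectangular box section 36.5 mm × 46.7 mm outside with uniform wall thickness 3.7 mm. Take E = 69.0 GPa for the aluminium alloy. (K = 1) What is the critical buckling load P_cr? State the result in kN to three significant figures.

P_cr ≈ 10.7 kN

Inner dimensions: h_i = 46.7 − 2×3.7 = 39.30 mm, b_i = 36.5 − 2×3.7 = 29.10 mm
Weak-axis I_min = (h_o·b_o³ − h_i·b_i³)/12 with b_o = 36.5, b_i = 29.10 mm (shorter outer/inner sides).
I_min = (46.7×36.5³ − 39.30×29.10³)/12 = 1.085×10^5 mm⁴
I = 1.085×10^5 mm⁴ = 1.085×10^-7 m⁴
Effective length L_e = K·L = 1 × 2.63 = 2.630 m
P_cr = π²EI / L_e² = π² × 69.0×10⁹ × 1.085×10^-7 / 2.630² = 1.069×10^4 N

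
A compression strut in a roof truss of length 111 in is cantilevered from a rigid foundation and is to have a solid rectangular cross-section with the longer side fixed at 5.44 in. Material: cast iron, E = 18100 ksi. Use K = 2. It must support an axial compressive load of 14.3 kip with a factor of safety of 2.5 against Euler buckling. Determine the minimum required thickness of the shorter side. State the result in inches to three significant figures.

Required P_cr = n·P = 2.5 × 14.3 = 35.75 kip
L_e = K·L = 2 × 111 = 222.0 in
Required I = P_cr·L_e²/(π²E) = 3.575×10^4 × 222.0² / (π² × 1.81×10^7) = 9.863 in⁴
Rectangle, weak axis: I_min = h·b³/12 with h = 5.44 in fixed  ⇒  b = (12I/h)^(1/3) = 2.79 in

b ≈ 2.79 in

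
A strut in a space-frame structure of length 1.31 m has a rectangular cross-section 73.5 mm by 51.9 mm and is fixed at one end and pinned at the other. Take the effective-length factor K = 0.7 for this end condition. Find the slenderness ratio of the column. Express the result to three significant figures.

λ ≈ 61.2

For a rectangle r_min = b/√12 = 51.9/√12 = 14.98 mm
L_e = K·L = 0.7 × 1.31 m = 0.9170 m = 917.00 mm
λ = L_e / r_min = 917.00 / 14.98 = 61.2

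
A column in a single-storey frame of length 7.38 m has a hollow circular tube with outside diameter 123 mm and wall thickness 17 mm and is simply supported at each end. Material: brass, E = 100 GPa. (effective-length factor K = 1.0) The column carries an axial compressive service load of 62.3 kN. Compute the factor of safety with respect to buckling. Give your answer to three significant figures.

Inner diameter d_i = 123 − 2×17 = 89.00 mm
I = π(d_o⁴ − d_i⁴)/64 = π(123⁴ − 89.00⁴)/64 = 8.156×10^6 mm⁴
I = 8.156×10^6 mm⁴ = 8.156×10^-6 m⁴
Effective length L_e = K·L = 1 × 7.38 = 7.380 m
P_cr = π²EI / L_e² = π² × 100×10⁹ × 8.156×10^-6 / 7.380² = 1.478×10^5 N
Factor of safety n = P_cr / P = 147.79 / 62.3 = 2.37

n ≈ 2.37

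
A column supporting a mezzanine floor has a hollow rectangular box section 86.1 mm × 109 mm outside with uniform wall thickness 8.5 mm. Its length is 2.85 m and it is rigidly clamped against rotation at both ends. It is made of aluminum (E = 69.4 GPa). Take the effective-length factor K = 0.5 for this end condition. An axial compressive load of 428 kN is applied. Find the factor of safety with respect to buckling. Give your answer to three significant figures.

Inner dimensions: h_i = 109 − 2×8.5 = 92.00 mm, b_i = 86.1 − 2×8.5 = 69.10 mm
Weak-axis I_min = (h_o·b_o³ − h_i·b_i³)/12 with b_o = 86.1, b_i = 69.10 mm (shorter outer/inner sides).
I_min = (109×86.1³ − 92.00×69.10³)/12 = 3.268×10^6 mm⁴
I = 3.268×10^6 mm⁴ = 3.268×10^-6 m⁴
Effective length L_e = K·L = 0.5 × 2.85 = 1.425 m
P_cr = π²EI / L_e² = π² × 69.4×10⁹ × 3.268×10^-6 / 1.425² = 1.102×10^6 N
Factor of safety n = P_cr / P = 1102.4 / 428 = 2.58

n ≈ 2.58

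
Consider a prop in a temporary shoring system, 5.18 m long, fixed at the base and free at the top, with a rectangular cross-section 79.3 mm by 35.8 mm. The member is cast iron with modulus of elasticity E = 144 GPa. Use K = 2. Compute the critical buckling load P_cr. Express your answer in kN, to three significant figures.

Buckling occurs about the weak axis: I_min = h·b³/12 with b = 35.8 mm (the shorter side).
I_min = 79.3×35.8³/12 = 3.032×10^5 mm⁴
I = 3.032×10^5 mm⁴ = 3.032×10^-7 m⁴
Effective length L_e = K·L = 2 × 5.18 = 10.36 m
P_cr = π²EI / L_e² = π² × 144×10⁹ × 3.032×10^-7 / 10.36² = 4.015×10^3 N

P_cr ≈ 4.01 kN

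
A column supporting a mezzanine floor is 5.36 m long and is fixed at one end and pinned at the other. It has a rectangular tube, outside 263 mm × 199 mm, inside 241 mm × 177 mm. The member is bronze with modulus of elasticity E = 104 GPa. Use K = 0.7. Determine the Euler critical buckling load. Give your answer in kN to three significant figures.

P_cr ≈ 4470 kN

Weak-axis I_min = (h_o·b_o³ − h_i·b_i³)/12 with b_o = 199, b_i = 177.0 mm (shorter outer/inner sides).
I_min = (263×199³ − 241.0×177.0³)/12 = 6.135×10^7 mm⁴
I = 6.135×10^7 mm⁴ = 6.135×10^-5 m⁴
Effective length L_e = K·L = 0.7 × 5.36 = 3.752 m
P_cr = π²EI / L_e² = π² × 104×10⁹ × 6.135×10^-5 / 3.752² = 4.473×10^6 N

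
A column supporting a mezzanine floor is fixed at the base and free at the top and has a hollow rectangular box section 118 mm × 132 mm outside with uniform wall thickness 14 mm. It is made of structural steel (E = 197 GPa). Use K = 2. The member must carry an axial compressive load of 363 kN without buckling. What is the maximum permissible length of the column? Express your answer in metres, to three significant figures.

Inner dimensions: h_i = 132 − 2×14 = 104.0 mm, b_i = 118 − 2×14 = 90.00 mm
Weak-axis I_min = (h_o·b_o³ − h_i·b_i³)/12 with b_o = 118, b_i = 90.00 mm (shorter outer/inner sides).
I_min = (132×118³ − 104.0×90.00³)/12 = 1.176×10^7 mm⁴
I = 1.176×10^-5 m⁴
At the buckling limit P_cr = P = 3.630×10^5 N
From P_cr = π²EI/(K·L)²:  L = (1/K)·√(π²EI/P_cr) = (1/2)·√(π²×1.97×10^11×1.176×10^-5/3.630×10^5)
L = 3.97 m

L_max ≈ 3.97 m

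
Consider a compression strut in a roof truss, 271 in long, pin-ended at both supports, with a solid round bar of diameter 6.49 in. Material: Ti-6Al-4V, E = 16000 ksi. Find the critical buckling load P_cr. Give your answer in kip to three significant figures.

I = πd⁴/64 = π×6.49⁴/64 = 87.09 in⁴
Effective length L_e = K·L = 1 × 271 = 271.0 in
P_cr = π²EI / L_e² = π² × 16000×10³ × 87.09 / 271.0² = 1.873×10^5 lb

P_cr ≈ 187 kip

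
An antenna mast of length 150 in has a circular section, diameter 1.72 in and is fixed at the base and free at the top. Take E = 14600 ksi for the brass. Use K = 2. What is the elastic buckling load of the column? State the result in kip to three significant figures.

P_cr ≈ 0.688 kip

I = πd⁴/64 = π×1.72⁴/64 = 0.4296 in⁴
Effective length L_e = K·L = 2 × 150 = 300.0 in
P_cr = π²EI / L_e² = π² × 14600×10³ × 0.4296 / 300.0² = 687.9 lb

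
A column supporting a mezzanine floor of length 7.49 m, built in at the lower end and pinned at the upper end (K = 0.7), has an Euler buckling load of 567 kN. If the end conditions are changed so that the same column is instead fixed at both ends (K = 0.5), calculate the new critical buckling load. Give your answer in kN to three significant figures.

P_cr ≈ 1110 kN

P_cr ∝ 1/K², so P_cr,new = P_cr,old × (K_old/K_new)² = 567 × (0.7/0.5)²
= 567 × 1.960 = 1110 kN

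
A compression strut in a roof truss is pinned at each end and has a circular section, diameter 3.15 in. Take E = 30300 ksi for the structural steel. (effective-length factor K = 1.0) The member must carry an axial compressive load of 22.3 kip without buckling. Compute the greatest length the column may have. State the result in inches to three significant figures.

I = πd⁴/64 = π×3.15⁴/64 = 4.833 in⁴
At the buckling limit P_cr = P = 2.230×10^4 lb
From P_cr = π²EI/(K·L)²:  L = (1/K)·√(π²EI/P_cr) = (1/1)·√(π²×3.03×10^7×4.833/2.230×10^4)
L = 255 in

L_max ≈ 255 in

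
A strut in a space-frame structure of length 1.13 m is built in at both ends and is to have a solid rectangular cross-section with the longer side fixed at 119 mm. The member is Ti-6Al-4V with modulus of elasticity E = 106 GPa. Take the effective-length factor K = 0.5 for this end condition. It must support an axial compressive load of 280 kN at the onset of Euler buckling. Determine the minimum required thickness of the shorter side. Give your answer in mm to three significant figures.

L_e = K·L = 0.5 × 1.13 = 0.5650 m
Required I = P_cr·L_e²/(π²E) = 2.800×10^5 × 0.5650² / (π² × 1.06×10^11) = 8.544×10^-8 m⁴
I_req = 8.544×10^4 mm⁴
Rectangle, weak axis: I_min = h·b³/12 with h = 119 mm fixed  ⇒  b = (12I/h)^(1/3) = 20.5 mm

b ≈ 20.5 mm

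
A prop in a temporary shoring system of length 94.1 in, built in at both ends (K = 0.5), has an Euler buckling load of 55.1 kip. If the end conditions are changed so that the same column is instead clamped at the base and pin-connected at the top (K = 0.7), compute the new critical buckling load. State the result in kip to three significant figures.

P_cr ∝ 1/K², so P_cr,new = P_cr,old × (K_old/K_new)² = 55.1 × (0.5/0.7)²
= 55.1 × 0.5102 = 28.1 kip

P_cr ≈ 28.1 kip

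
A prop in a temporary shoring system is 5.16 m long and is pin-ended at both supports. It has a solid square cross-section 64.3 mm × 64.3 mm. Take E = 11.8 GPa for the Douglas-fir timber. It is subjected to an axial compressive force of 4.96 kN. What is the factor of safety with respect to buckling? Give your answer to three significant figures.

I = a⁴/12 = 64.3⁴/12 = 1.425×10^6 mm⁴
I = 1.425×10^6 mm⁴ = 1.425×10^-6 m⁴
Effective length L_e = K·L = 1 × 5.16 = 5.160 m
P_cr = π²EI / L_e² = π² × 11.8×10⁹ × 1.425×10^-6 / 5.160² = 6.231×10^3 N
Factor of safety n = P_cr / P = 6.2308 / 4.96 = 1.26

n ≈ 1.26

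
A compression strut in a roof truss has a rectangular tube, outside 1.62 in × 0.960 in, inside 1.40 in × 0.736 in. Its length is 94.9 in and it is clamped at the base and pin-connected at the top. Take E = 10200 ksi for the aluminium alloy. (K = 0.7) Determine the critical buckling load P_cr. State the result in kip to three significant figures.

Weak-axis I_min = (h_o·b_o³ − h_i·b_i³)/12 with b_o = 0.960, b_i = 0.7360 in (shorter outer/inner sides).
I_min = (1.62×0.960³ − 1.400×0.7360³)/12 = 7.293×10^-2 in⁴
Effective length L_e = K·L = 0.7 × 94.9 = 66.43 in
P_cr = π²EI / L_e² = π² × 10200×10³ × 7.293×10^-2 / 66.43² = 1.664×10^3 lb

P_cr ≈ 1.66 kip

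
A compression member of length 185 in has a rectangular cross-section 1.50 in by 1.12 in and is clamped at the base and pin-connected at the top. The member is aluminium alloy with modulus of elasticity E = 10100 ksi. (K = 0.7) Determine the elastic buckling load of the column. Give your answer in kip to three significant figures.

Buckling occurs about the weak axis: I_min = h·b³/12 with b = 1.12 in (the shorter side).
I_min = 1.50×1.12³/12 = 0.1756 in⁴
Effective length L_e = K·L = 0.7 × 185 = 129.5 in
P_cr = π²EI / L_e² = π² × 10100×10³ × 0.1756 / 129.5² = 1.044×10^3 lb

P_cr ≈ 1.04 kip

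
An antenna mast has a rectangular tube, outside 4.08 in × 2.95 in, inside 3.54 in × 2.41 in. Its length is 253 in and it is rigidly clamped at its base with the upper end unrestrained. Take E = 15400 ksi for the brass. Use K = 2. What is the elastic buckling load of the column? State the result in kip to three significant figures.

P_cr ≈ 2.73 kip

Weak-axis I_min = (h_o·b_o³ − h_i·b_i³)/12 with b_o = 2.95, b_i = 2.410 in (shorter outer/inner sides).
I_min = (4.08×2.95³ − 3.540×2.410³)/12 = 4.599 in⁴
Effective length L_e = K·L = 2 × 253 = 506.0 in
P_cr = π²EI / L_e² = π² × 15400×10³ × 4.599 / 506.0² = 2.730×10^3 lb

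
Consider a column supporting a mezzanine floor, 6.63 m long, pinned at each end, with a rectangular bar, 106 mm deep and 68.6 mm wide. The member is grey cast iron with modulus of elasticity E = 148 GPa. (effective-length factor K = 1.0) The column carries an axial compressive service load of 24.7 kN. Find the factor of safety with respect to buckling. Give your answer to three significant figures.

n ≈ 3.84

Buckling occurs about the weak axis: I_min = h·b³/12 with b = 68.6 mm (the shorter side).
I_min = 106×68.6³/12 = 2.852×10^6 mm⁴
I = 2.852×10^6 mm⁴ = 2.852×10^-6 m⁴
Effective length L_e = K·L = 1 × 6.63 = 6.630 m
P_cr = π²EI / L_e² = π² × 148×10⁹ × 2.852×10^-6 / 6.630² = 9.476×10^4 N
Factor of safety n = P_cr / P = 94.761 / 24.7 = 3.84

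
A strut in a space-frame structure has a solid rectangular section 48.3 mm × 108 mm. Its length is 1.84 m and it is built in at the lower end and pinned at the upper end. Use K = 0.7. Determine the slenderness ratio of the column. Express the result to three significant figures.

For a rectangle r_min = b/√12 = 48.3/√12 = 13.94 mm
L_e = K·L = 0.7 × 1.84 m = 1.288 m = 1288.0 mm
λ = L_e / r_min = 1288.0 / 13.94 = 92.4

λ ≈ 92.4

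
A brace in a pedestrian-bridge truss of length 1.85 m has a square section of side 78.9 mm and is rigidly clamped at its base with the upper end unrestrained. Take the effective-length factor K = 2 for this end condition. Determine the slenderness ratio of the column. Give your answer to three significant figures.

λ ≈ 162

I = a⁴/12 = 78.9⁴/12 = 3.229×10^6 mm⁴
A = 6.225×10^3 mm²;  r_min = √(I/A) = √(3.229×10^6/6.225×10^3) = 22.78 mm
L_e = K·L = 2 × 1.85 m = 3.700 m = 3700.0 mm
λ = L_e / r_min = 3700.0 / 22.78 = 162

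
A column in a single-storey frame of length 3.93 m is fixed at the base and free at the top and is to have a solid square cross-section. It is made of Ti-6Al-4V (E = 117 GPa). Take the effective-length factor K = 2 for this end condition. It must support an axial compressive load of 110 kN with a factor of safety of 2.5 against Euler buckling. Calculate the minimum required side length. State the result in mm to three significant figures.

Required P_cr = n·P = 2.5 × 110 = 275.0 kN
L_e = K·L = 2 × 3.93 = 7.860 m
Required I = P_cr·L_e²/(π²E) = 2.750×10^5 × 7.860² / (π² × 1.17×10^11) = 1.471×10^-5 m⁴
I_req = 1.471×10^7 mm⁴
Solid square: I = a⁴/12  ⇒  a = (12I)^(1/4) = (12×1.471×10^7)^(1/4) = 115 mm

a ≈ 115 mm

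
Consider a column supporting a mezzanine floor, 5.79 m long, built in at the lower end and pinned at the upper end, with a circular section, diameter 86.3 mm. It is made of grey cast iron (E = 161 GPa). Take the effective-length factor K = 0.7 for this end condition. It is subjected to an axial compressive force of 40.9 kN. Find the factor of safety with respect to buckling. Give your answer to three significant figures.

n ≈ 6.44

I = πd⁴/64 = π×86.3⁴/64 = 2.723×10^6 mm⁴
I = 2.723×10^6 mm⁴ = 2.723×10^-6 m⁴
Effective length L_e = K·L = 0.7 × 5.79 = 4.053 m
P_cr = π²EI / L_e² = π² × 161×10⁹ × 2.723×10^-6 / 4.053² = 2.634×10^5 N
Factor of safety n = P_cr / P = 263.38 / 40.9 = 6.44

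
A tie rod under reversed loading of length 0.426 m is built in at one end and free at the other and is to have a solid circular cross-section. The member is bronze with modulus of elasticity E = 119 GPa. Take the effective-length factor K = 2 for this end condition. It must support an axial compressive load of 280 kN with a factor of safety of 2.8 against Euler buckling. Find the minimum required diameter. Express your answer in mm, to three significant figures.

d ≈ 56.1 mm

Required P_cr = n·P = 2.8 × 280 = 784.0 kN
L_e = K·L = 2 × 0.426 = 0.8520 m
Required I = P_cr·L_e²/(π²E) = 7.840×10^5 × 0.8520² / (π² × 1.19×10^11) = 4.846×10^-7 m⁴
I_req = 4.846×10^5 mm⁴
Solid circle: I = πd⁴/64  ⇒  d = (64I/π)^(1/4) = (64×4.846×10^5/π)^(1/4) = 56.1 mm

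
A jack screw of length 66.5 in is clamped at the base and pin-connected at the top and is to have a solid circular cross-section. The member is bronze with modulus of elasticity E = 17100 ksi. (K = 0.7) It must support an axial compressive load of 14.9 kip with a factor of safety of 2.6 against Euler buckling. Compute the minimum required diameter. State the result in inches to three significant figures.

d ≈ 1.78 in

Required P_cr = n·P = 2.6 × 14.9 = 38.74 kip
L_e = K·L = 0.7 × 66.5 = 46.55 in
Required I = P_cr·L_e²/(π²E) = 3.874×10^4 × 46.55² / (π² × 1.71×10^7) = 0.4974 in⁴
Solid circle: I = πd⁴/64  ⇒  d = (64I/π)^(1/4) = (64×0.4974/π)^(1/4) = 1.78 in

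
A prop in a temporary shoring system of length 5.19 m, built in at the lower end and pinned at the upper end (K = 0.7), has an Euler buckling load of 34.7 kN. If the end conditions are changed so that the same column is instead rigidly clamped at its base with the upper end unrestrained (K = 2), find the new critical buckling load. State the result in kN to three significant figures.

P_cr ∝ 1/K², so P_cr,new = P_cr,old × (K_old/K_new)² = 34.7 × (0.7/2)²
= 34.7 × 0.1225 = 4.25 kN

P_cr ≈ 4.25 kN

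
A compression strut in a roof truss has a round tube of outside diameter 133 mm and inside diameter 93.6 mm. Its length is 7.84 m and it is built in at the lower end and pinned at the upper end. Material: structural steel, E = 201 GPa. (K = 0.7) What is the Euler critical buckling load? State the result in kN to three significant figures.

P_cr ≈ 764 kN

d_o = 133 mm, d_i = 93.6 mm
I = π(d_o⁴ − d_i⁴)/64 = π(133⁴ − 93.60⁴)/64 = 1.159×10^7 mm⁴
I = 1.159×10^7 mm⁴ = 1.159×10^-5 m⁴
Effective length L_e = K·L = 0.7 × 7.84 = 5.488 m
P_cr = π²EI / L_e² = π² × 201×10⁹ × 1.159×10^-5 / 5.488² = 7.635×10^5 N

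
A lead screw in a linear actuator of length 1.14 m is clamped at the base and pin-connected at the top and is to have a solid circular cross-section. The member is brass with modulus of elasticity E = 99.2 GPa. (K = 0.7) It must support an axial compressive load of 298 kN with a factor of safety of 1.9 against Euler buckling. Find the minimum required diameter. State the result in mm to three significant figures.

d ≈ 52.3 mm

Required P_cr = n·P = 1.9 × 298 = 566.2 kN
L_e = K·L = 0.7 × 1.14 = 0.7980 m
Required I = P_cr·L_e²/(π²E) = 5.662×10^5 × 0.7980² / (π² × 9.92×10^10) = 3.683×10^-7 m⁴
I_req = 3.683×10^5 mm⁴
Solid circle: I = πd⁴/64  ⇒  d = (64I/π)^(1/4) = (64×3.683×10^5/π)^(1/4) = 52.3 mm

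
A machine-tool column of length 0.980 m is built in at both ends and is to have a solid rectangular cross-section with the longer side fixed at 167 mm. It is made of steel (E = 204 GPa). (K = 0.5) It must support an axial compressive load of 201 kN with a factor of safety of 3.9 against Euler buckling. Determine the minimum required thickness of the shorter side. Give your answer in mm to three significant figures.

b ≈ 18.9 mm

Required P_cr = n·P = 3.9 × 201 = 783.9 kN
L_e = K·L = 0.5 × 0.980 = 0.4900 m
Required I = P_cr·L_e²/(π²E) = 7.839×10^5 × 0.4900² / (π² × 2.04×10^11) = 9.348×10^-8 m⁴
I_req = 9.348×10^4 mm⁴
Rectangle, weak axis: I_min = h·b³/12 with h = 167 mm fixed  ⇒  b = (12I/h)^(1/3) = 18.9 mm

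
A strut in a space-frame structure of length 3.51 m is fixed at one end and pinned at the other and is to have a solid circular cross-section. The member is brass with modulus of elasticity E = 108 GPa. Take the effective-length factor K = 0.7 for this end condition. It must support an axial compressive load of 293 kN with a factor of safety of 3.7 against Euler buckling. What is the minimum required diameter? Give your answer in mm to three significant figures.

Required P_cr = n·P = 3.7 × 293 = 1084 kN
L_e = K·L = 0.7 × 3.51 = 2.457 m
Required I = P_cr·L_e²/(π²E) = 1.084×10^6 × 2.457² / (π² × 1.08×10^11) = 6.140×10^-6 m⁴
I_req = 6.140×10^6 mm⁴
Solid circle: I = πd⁴/64  ⇒  d = (64I/π)^(1/4) = (64×6.140×10^6/π)^(1/4) = 106 mm

d ≈ 106 mm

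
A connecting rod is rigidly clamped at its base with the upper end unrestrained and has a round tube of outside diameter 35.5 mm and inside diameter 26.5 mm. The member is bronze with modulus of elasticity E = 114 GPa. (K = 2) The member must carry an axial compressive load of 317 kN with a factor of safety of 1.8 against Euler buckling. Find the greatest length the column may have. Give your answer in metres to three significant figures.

L_max ≈ 0.163 m

d_o = 35.5 mm, d_i = 26.5 mm
I = π(d_o⁴ − d_i⁴)/64 = π(35.5⁴ − 26.50⁴)/64 = 5.375×10^4 mm⁴
I = 5.375×10^-8 m⁴
Required critical load P_cr = n·P = 1.8 × 317 = 570.6 kN = 5.706×10^5 N
From P_cr = π²EI/(K·L)²:  L = (1/K)·√(π²EI/P_cr) = (1/2)·√(π²×1.14×10^11×5.375×10^-8/5.706×10^5)
L = 0.163 m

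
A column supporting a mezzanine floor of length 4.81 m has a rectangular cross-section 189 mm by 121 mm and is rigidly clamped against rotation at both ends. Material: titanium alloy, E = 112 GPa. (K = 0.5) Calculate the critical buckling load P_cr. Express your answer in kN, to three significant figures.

P_cr ≈ 5330 kN

Buckling occurs about the weak axis: I_min = h·b³/12 with b = 121 mm (the shorter side).
I_min = 189×121³/12 = 2.790×10^7 mm⁴
I = 2.790×10^7 mm⁴ = 2.790×10^-5 m⁴
Effective length L_e = K·L = 0.5 × 4.81 = 2.405 m
P_cr = π²EI / L_e² = π² × 112×10⁹ × 2.790×10^-5 / 2.405² = 5.332×10^6 N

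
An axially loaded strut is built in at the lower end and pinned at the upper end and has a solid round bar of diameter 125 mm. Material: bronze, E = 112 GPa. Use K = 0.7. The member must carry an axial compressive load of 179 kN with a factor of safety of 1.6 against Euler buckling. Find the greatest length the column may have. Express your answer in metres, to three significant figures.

L_max ≈ 9.72 m

I = πd⁴/64 = π×125⁴/64 = 1.198×10^7 mm⁴
I = 1.198×10^-5 m⁴
Required critical load P_cr = n·P = 1.6 × 179 = 286.4 kN = 2.864×10^5 N
From P_cr = π²EI/(K·L)²:  L = (1/K)·√(π²EI/P_cr) = (1/0.7)·√(π²×1.12×10^11×1.198×10^-5/2.864×10^5)
L = 9.72 m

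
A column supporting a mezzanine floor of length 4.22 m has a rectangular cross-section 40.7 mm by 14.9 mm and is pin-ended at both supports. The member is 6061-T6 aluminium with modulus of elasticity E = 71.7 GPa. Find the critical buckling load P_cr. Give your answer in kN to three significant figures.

P_cr ≈ 0.446 kN

Buckling occurs about the weak axis: I_min = h·b³/12 with b = 14.9 mm (the shorter side).
I_min = 40.7×14.9³/12 = 1.122×10^4 mm⁴
I = 1.122×10^4 mm⁴ = 1.122×10^-8 m⁴
Effective length L_e = K·L = 1 × 4.22 = 4.220 m
P_cr = π²EI / L_e² = π² × 71.7×10⁹ × 1.122×10^-8 / 4.220² = 445.8 N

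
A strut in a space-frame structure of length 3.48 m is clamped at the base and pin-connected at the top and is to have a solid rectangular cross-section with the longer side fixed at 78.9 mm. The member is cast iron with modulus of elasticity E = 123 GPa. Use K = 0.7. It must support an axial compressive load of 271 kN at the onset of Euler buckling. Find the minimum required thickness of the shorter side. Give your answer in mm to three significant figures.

b ≈ 58.6 mm

L_e = K·L = 0.7 × 3.48 = 2.436 m
Required I = P_cr·L_e²/(π²E) = 2.710×10^5 × 2.436² / (π² × 1.23×10^11) = 1.325×10^-6 m⁴
I_req = 1.325×10^6 mm⁴
Rectangle, weak axis: I_min = h·b³/12 with h = 78.9 mm fixed  ⇒  b = (12I/h)^(1/3) = 58.6 mm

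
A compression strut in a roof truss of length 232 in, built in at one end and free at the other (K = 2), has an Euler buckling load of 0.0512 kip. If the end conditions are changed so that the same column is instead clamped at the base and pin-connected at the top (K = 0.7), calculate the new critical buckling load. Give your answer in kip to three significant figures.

P_cr ∝ 1/K², so P_cr,new = P_cr,old × (K_old/K_new)² = 0.0512 × (2/0.7)²
= 0.0512 × 8.163 = 0.418 kip

P_cr ≈ 0.418 kip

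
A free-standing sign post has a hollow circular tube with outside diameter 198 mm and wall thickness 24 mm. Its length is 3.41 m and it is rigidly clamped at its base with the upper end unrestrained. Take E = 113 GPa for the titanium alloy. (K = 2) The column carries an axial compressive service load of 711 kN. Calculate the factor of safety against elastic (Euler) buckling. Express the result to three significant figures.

n ≈ 1.71

Inner diameter d_i = 198 − 2×24 = 150.0 mm
I = π(d_o⁴ − d_i⁴)/64 = π(198⁴ − 150.0⁴)/64 = 5.059×10^7 mm⁴
I = 5.059×10^7 mm⁴ = 5.059×10^-5 m⁴
Effective length L_e = K·L = 2 × 3.41 = 6.820 m
P_cr = π²EI / L_e² = π² × 113×10⁹ × 5.059×10^-5 / 6.820² = 1.213×10^6 N
Factor of safety n = P_cr / P = 1213.1 / 711 = 1.71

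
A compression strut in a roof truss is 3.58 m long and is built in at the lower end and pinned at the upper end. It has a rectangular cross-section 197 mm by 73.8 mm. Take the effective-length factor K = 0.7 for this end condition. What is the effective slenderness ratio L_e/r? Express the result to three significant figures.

λ ≈ 118

Buckling occurs about the weak axis: I_min = h·b³/12 with b = 73.8 mm (the shorter side).
I_min = 197×73.8³/12 = 6.599×10^6 mm⁴
A = 1.454×10^4 mm²;  r_min = √(I/A) = √(6.599×10^6/1.454×10^4) = 21.30 mm
L_e = K·L = 0.7 × 3.58 m = 2.506 m = 2506.0 mm
λ = L_e / r_min = 2506.0 / 21.30 = 118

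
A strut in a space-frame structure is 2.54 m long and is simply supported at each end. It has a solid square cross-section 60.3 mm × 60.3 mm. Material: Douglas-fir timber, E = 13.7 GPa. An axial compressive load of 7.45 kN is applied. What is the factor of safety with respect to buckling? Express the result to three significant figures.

n ≈ 3.10

I = a⁴/12 = 60.3⁴/12 = 1.102×10^6 mm⁴
I = 1.102×10^6 mm⁴ = 1.102×10^-6 m⁴
Effective length L_e = K·L = 1 × 2.54 = 2.540 m
P_cr = π²EI / L_e² = π² × 13.7×10⁹ × 1.102×10^-6 / 2.540² = 2.309×10^4 N
Factor of safety n = P_cr / P = 23.091 / 7.45 = 3.10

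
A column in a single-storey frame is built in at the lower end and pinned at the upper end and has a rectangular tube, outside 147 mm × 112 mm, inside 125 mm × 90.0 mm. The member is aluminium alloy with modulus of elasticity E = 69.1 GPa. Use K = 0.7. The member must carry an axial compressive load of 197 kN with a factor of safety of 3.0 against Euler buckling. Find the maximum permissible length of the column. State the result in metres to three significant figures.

L_max ≈ 4.76 m

Weak-axis I_min = (h_o·b_o³ − h_i·b_i³)/12 with b_o = 112, b_i = 90.00 mm (shorter outer/inner sides).
I_min = (147×112³ − 125.0×90.00³)/12 = 9.617×10^6 mm⁴
I = 9.617×10^-6 m⁴
Required critical load P_cr = n·P = 3.0 × 197 = 591.0 kN = 5.910×10^5 N
From P_cr = π²EI/(K·L)²:  L = (1/K)·√(π²EI/P_cr) = (1/0.7)·√(π²×6.91×10^10×9.617×10^-6/5.910×10^5)
L = 4.76 m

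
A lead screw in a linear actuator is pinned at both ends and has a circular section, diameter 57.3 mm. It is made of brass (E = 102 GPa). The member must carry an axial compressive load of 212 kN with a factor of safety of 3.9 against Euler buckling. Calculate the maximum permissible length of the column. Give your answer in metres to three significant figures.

I = πd⁴/64 = π×57.3⁴/64 = 5.292×10^5 mm⁴
I = 5.292×10^-7 m⁴
Required critical load P_cr = n·P = 3.9 × 212 = 826.8 kN = 8.268×10^5 N
From P_cr = π²EI/(K·L)²:  L = (1/K)·√(π²EI/P_cr) = (1/1)·√(π²×1.02×10^11×5.292×10^-7/8.268×10^5)
L = 0.803 m

L_max ≈ 0.803 m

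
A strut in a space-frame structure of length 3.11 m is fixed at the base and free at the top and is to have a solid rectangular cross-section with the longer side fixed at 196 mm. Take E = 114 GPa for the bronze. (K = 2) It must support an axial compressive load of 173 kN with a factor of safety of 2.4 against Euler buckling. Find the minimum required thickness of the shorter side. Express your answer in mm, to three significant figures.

b ≈ 95.6 mm

Required P_cr = n·P = 2.4 × 173 = 415.2 kN
L_e = K·L = 2 × 3.11 = 6.220 m
Required I = P_cr·L_e²/(π²E) = 4.152×10^5 × 6.220² / (π² × 1.14×10^11) = 1.428×10^-5 m⁴
I_req = 1.428×10^7 mm⁴
Rectangle, weak axis: I_min = h·b³/12 with h = 196 mm fixed  ⇒  b = (12I/h)^(1/3) = 95.6 mm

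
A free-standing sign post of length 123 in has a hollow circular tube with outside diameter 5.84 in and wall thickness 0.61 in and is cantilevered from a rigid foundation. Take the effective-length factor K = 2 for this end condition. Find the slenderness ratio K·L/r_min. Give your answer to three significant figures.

λ ≈ 132

Inner diameter d_i = 5.84 − 2×0.61 = 4.620 in
I = π(d_o⁴ − d_i⁴)/64 = π(5.84⁴ − 4.620⁴)/64 = 34.73 in⁴
A = 10.02 in²;  r_min = √(I/A) = √(34.73/10.02) = 1.862 in
L_e = K·L = 2 × 123 = 246.0 in
λ = L_e / r_min = 246.00 / 1.862 = 132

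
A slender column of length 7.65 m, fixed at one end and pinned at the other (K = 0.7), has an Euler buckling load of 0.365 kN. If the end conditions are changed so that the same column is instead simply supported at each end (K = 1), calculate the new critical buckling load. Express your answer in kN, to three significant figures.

P_cr ≈ 0.179 kN

P_cr ∝ 1/K², so P_cr,new = P_cr,old × (K_old/K_new)² = 0.365 × (0.7/1)²
= 0.365 × 0.4900 = 0.179 kN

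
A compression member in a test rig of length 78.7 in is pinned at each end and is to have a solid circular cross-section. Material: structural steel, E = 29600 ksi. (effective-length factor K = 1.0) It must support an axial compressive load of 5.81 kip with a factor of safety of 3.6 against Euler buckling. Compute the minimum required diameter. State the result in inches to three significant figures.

Required P_cr = n·P = 3.6 × 5.81 = 20.92 kip
L_e = K·L = 1 × 78.7 = 78.70 in
Required I = P_cr·L_e²/(π²E) = 2.092×10^4 × 78.70² / (π² × 2.96×10^7) = 0.4434 in⁴
Solid circle: I = πd⁴/64  ⇒  d = (64I/π)^(1/4) = (64×0.4434/π)^(1/4) = 1.73 in

d ≈ 1.73 in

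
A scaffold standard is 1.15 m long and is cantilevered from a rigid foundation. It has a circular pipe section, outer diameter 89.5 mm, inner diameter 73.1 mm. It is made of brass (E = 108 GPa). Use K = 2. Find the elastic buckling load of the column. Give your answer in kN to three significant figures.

d_o = 89.5 mm, d_i = 73.1 mm
I = π(d_o⁴ − d_i⁴)/64 = π(89.5⁴ − 73.10⁴)/64 = 1.748×10^6 mm⁴
I = 1.748×10^6 mm⁴ = 1.748×10^-6 m⁴
Effective length L_e = K·L = 2 × 1.15 = 2.300 m
P_cr = π²EI / L_e² = π² × 108×10⁹ × 1.748×10^-6 / 2.300² = 3.522×10^5 N

P_cr ≈ 352 kN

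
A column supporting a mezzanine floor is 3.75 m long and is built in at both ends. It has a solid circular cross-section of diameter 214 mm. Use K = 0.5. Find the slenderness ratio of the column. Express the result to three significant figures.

λ ≈ 35.0

For a solid circle r = d/4 = 214/4 = 53.50 mm
L_e = K·L = 0.5 × 3.75 m = 1.875 m = 1875.0 mm
λ = L_e / r_min = 1875.0 / 53.50 = 35.0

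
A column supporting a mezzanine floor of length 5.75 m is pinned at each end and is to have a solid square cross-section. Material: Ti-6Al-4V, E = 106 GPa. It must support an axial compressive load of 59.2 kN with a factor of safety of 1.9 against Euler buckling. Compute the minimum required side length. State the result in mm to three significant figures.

a ≈ 80.8 mm

Required P_cr = n·P = 1.9 × 59.2 = 112.5 kN
L_e = K·L = 1 × 5.75 = 5.750 m
Required I = P_cr·L_e²/(π²E) = 1.125×10^5 × 5.750² / (π² × 1.06×10^11) = 3.555×10^-6 m⁴
I_req = 3.555×10^6 mm⁴
Solid square: I = a⁴/12  ⇒  a = (12I)^(1/4) = (12×3.555×10^6)^(1/4) = 80.8 mm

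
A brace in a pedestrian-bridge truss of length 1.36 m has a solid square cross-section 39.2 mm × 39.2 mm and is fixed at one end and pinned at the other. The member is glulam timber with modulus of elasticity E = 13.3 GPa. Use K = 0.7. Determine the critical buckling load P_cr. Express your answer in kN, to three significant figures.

P_cr ≈ 28.5 kN

I = a⁴/12 = 39.2⁴/12 = 1.968×10^5 mm⁴
I = 1.968×10^5 mm⁴ = 1.968×10^-7 m⁴
Effective length L_e = K·L = 0.7 × 1.36 = 0.9520 m
P_cr = π²EI / L_e² = π² × 13.3×10⁹ × 1.968×10^-7 / 0.9520² = 2.850×10^4 N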